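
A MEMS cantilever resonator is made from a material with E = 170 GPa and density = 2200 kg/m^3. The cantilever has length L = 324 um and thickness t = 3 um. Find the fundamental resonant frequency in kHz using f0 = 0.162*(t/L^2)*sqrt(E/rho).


Step 1: Convert units to SI.
t_SI = 3e-6 m, L_SI = 324e-6 m
Step 2: Calculate sqrt(E/rho).
sqrt(170e9 / 2200) = 8790.49 m/s
Step 3: Compute f0.
f0 = 0.162 * 3e-6 / (324e-6)^2 * 8790.49 = 40696.7 Hz = 40.7 kHz


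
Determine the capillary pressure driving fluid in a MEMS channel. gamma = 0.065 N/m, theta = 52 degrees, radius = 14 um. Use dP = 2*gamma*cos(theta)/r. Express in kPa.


Step 1: cos(52 deg) = 0.6157
Step 2: Convert r to m: r = 14e-6 m
Step 3: dP = 2 * 0.065 * 0.6157 / 14e-6 = 5717.2 Pa
Step 4: Convert Pa to kPa (divide by 1000).
dP = 5.72 kPa


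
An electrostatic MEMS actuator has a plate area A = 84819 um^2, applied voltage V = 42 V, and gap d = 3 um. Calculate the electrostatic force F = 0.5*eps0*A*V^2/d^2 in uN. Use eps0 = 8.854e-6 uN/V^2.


Step 1: Identify parameters.
eps0 = 8.854e-6 uN/V^2, A = 84819 um^2, V = 42 V, d = 3 um
Step 2: Compute V^2 = 42^2 = 1764
Step 3: Compute d^2 = 3^2 = 9
Step 4: F = 0.5 * 8.854e-6 * 84819 * 1764 / 9
F = 73.597 uN


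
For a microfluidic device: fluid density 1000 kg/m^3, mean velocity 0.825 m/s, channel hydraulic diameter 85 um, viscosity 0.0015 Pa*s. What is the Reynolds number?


Step 1: Convert Dh to meters: Dh = 85e-6 m
Step 2: Re = rho * v * Dh / mu
Re = 1000 * 0.825 * 85e-6 / 0.0015
Re = 46.75


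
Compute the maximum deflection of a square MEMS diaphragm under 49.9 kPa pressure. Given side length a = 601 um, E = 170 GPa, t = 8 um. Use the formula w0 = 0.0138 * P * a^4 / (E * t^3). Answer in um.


Step 1: Convert pressure to compatible units (E is in GPa, so P in GPa).
P = 49.9 kPa = 49.9e-6 GPa
Step 2: Compute numerator: 0.0138 * P * a^4.
a^4 = 601^4 = 130466162401
numerator = 0.0138 * 49.9e-6 * 130466162401 = 8.984161e+04
Step 3: Compute denominator: E * t^3 = 170 * 8^3 = 87040
Step 4: w0 = numerator / denominator = 8.984161e+04 / 87040 = 1.0322 um


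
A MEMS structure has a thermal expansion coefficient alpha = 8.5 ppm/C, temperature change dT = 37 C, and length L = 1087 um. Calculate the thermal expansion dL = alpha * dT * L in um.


Step 1: Convert CTE: alpha = 8.5 ppm/C = 8.5e-6 /C
Step 2: dL = 8.5e-6 * 37 * 1087
dL = 0.3419 um


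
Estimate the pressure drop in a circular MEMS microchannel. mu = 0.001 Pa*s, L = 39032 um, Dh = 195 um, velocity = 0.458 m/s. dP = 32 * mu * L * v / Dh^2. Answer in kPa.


Step 1: Convert to SI: L = 39032e-6 m, Dh = 195e-6 m
Step 2: dP = 32 * 0.001 * 39032e-6 * 0.458 / (195e-6)^2
Step 3: dP = 15044.13 Pa
Step 4: Convert to kPa: dP = 15.04 kPa


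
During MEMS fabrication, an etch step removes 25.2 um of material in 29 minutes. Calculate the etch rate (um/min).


Step 1: Etch rate = depth / time
Step 2: rate = 25.2 / 29
rate = 0.869 um/min


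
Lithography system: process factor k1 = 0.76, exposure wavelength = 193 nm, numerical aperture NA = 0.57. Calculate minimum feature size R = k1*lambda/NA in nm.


Step 1: Identify values: k1 = 0.76, lambda = 193 nm, NA = 0.57
Step 2: R = k1 * lambda / NA
R = 0.76 * 193 / 0.57
R = 257.3 nm


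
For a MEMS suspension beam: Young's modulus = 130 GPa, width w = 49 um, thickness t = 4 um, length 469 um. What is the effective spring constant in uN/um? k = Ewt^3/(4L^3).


Step 1: Convert E to consistent units (1 GPa = 1000 uN/um^2).
E = 130 GPa = 130000 uN/um^2
Step 2: Compute t^3 = 4^3 = 64
Step 3: Compute L^3 = 469^3 = 103161709
Step 4: k = 130000 * 49 * 64 / (4 * 103161709)
k = 0.988 uN/um


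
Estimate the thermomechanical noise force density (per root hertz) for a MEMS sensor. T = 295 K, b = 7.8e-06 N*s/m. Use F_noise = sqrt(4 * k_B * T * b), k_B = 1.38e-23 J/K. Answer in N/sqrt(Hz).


Step 1: Compute 4 * k_B * T * b
= 4 * 1.38e-23 * 295 * 7.8e-06
= 1.2702e-25 N^2/Hz
Step 2: F_noise = sqrt(1.2702e-25)
F_noise = 3.56e-13 N/sqrt(Hz)


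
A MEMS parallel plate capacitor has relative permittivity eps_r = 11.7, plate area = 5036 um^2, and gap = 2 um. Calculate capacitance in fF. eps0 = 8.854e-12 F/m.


Step 1: Convert area to m^2: A = 5036e-12 m^2
Step 2: Convert gap to m: d = 2e-6 m
Step 3: C = eps0 * eps_r * A / d
C = 8.854e-12 * 11.7 * 5036e-12 / 2e-6
Step 4: Convert to fF (multiply by 1e15).
C = 260.84 fF


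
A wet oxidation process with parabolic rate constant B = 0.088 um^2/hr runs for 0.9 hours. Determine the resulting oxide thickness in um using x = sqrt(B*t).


Step 1: Compute B*t = 0.088 * 0.9 = 0.0792
Step 2: x = sqrt(0.0792)
x = 0.281 um


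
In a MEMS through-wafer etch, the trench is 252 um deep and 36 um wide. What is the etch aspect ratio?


Step 1: AR = depth / width
Step 2: AR = 252 / 36
AR = 7.0


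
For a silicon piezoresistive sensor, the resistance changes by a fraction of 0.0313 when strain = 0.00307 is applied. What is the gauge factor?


Step 1: Identify values.
dR/R = 0.0313, strain = 0.00307
Step 2: GF = (dR/R) / strain = 0.0313 / 0.00307
GF = 10.2


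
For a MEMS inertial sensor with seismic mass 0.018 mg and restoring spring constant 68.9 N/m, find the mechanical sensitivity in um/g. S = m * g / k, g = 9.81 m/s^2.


Step 1: Convert mass: m = 0.018 mg = 1.80e-08 kg
Step 2: S = m * g / k = 1.80e-08 * 9.81 / 68.9
Step 3: S = 2.56e-09 m/g
Step 4: Convert to um/g: S = 0.003 um/g


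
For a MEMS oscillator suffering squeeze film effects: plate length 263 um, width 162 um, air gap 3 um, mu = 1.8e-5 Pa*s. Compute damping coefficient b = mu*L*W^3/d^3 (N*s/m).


Step 1: Convert to SI.
L = 263e-6 m, W = 162e-6 m, d = 3e-6 m
Step 2: W^3 = (162e-6)^3 = 4.25e-12 m^3
Step 3: d^3 = (3e-6)^3 = 2.70e-17 m^3
Step 4: b = 1.8e-5 * 263e-6 * 4.25e-12 / 2.70e-17
b = 7.45e-04 N*s/m


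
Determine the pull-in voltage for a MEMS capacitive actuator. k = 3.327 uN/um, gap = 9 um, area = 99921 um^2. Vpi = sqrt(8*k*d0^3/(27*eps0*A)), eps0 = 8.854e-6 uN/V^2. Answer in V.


Step 1: Compute numerator: 8 * k * d0^3 = 8 * 3.327 * 9^3 = 19403.064
Step 2: Compute denominator: 27 * eps0 * A = 27 * 8.854e-6 * 99921 = 23.886914
Step 3: Vpi = sqrt(19403.064 / 23.886914)
Vpi = 28.5 V


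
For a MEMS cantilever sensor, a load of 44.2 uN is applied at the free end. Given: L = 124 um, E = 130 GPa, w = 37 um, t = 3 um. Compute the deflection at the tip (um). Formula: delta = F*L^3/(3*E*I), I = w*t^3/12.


Step 1: Calculate the second moment of area.
I = w * t^3 / 12 = 37 * 3^3 / 12 = 83.25 um^4
Step 2: Convert E to consistent units (1 GPa = 1000 uN/um^2).
E = 130 GPa = 130000 uN/um^2
Step 3: Calculate tip deflection.
delta = F * L^3 / (3 * E * I)
delta = 44.2 * 124^3 / (3 * 130000 * 83.25)
delta = 2.5956 um


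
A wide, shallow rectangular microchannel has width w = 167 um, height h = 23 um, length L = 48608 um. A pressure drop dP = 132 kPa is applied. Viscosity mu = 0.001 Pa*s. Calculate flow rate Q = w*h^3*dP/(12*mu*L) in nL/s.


Step 1: Convert all dimensions to SI (meters).
w = 167e-6 m, h = 23e-6 m, L = 48608e-6 m, dP = 132e3 Pa
Step 2: Q = w * h^3 * dP / (12 * mu * L)
Q = 167e-6 * (23e-6)^3 * 132e3 / (12 * 0.001 * 48608e-6) = 4.5981688e-10 m^3/s
Step 3: Convert Q from m^3/s to nL/s (1 m^3 = 1e12 nL, so multiply by 1e12).
Q = 459.817 nL/s


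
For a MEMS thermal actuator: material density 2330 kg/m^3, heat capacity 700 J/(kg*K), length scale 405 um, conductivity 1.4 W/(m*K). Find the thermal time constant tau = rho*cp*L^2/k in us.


Step 1: Convert L to m: L = 405e-6 m
Step 2: L^2 = (405e-6)^2 = 1.64025e-07 m^2
Step 3: tau = 2330 * 700 * 1.64025e-07 / 1.4 = 1.91089125e-01 s
Step 4: Convert to microseconds (multiply by 1e6).
tau = 191089.125 us


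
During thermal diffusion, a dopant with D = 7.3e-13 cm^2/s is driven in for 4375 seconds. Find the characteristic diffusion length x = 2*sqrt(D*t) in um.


Step 1: Compute D*t = 7.3e-13 * 4375 = 3.19375e-09 cm^2
Step 2: sqrt(D*t) = 5.6513e-05 cm
Step 3: x = 2 * 5.6513e-05 cm = 1.13026e-04 cm
Step 4: Convert to um (1 cm = 1e4 um): x = 1.13 um


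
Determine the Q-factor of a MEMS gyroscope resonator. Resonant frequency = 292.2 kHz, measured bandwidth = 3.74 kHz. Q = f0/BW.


Step 1: Q = f0 / bandwidth
Step 2: Q = 292.2 / 3.74
Q = 78.1


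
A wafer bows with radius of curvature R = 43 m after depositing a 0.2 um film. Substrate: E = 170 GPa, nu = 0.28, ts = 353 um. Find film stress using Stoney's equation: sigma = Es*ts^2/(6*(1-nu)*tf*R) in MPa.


Step 1: Compute numerator: Es * ts^2 = 170 * 353^2 = 21183530 (GPa*um^2)
Step 2: Compute denominator (R in um): 6*(1-nu)*tf*R = 6*0.72*0.2*43e6 = 37152000.0 (um^2)
Step 3: sigma (GPa) = 21183530 / 37152000.0 = 5.70185e-01 GPa
Step 4: Convert to MPa (x1000): sigma = 570.2 MPa


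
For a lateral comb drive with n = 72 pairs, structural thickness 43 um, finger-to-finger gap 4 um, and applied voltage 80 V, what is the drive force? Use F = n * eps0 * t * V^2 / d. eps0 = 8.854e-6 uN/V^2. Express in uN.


Step 1: Parameters: n=72, eps0=8.854e-6 uN/V^2, t=43 um, V=80 V, d=4 um
Step 2: V^2 = 6400
Step 3: F = 72 * 8.854e-6 * 43 * 6400 / 4
F = 43.859 uN


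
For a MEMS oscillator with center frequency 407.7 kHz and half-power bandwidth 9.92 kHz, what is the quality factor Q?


Step 1: Q = f0 / bandwidth
Step 2: Q = 407.7 / 9.92
Q = 41.1


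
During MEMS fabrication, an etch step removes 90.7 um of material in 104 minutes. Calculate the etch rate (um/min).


Step 1: Etch rate = depth / time
Step 2: rate = 90.7 / 104
rate = 0.872 um/min


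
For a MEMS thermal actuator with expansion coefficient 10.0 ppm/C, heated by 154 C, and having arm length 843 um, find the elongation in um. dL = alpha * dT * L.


Step 1: Convert CTE: alpha = 10.0 ppm/C = 10.0e-6 /C
Step 2: dL = 10.0e-6 * 154 * 843
dL = 1.2982 um


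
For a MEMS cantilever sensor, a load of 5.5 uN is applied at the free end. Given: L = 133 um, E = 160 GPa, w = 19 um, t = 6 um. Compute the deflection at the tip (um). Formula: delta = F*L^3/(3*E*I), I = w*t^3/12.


Step 1: Calculate the second moment of area.
I = w * t^3 / 12 = 19 * 6^3 / 12 = 342.0 um^4
Step 2: Convert E to consistent units (1 GPa = 1000 uN/um^2).
E = 160 GPa = 160000 uN/um^2
Step 3: Calculate tip deflection.
delta = F * L^3 / (3 * E * I)
delta = 5.5 * 133^3 / (3 * 160000 * 342.0)
delta = 0.0788 um


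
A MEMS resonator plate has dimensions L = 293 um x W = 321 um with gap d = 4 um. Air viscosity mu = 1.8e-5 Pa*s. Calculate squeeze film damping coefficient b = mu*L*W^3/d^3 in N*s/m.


Step 1: Convert to SI.
L = 293e-6 m, W = 321e-6 m, d = 4e-6 m
Step 2: W^3 = (321e-6)^3 = 3.31e-11 m^3
Step 3: d^3 = (4e-6)^3 = 6.40e-17 m^3
Step 4: b = 1.8e-5 * 293e-6 * 3.31e-11 / 6.40e-17
b = 2.73e-03 N*s/m


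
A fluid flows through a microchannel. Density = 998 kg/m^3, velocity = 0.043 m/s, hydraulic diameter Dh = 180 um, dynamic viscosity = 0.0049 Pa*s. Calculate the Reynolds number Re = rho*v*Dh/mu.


Step 1: Convert Dh to meters: Dh = 180e-6 m
Step 2: Re = rho * v * Dh / mu
Re = 998 * 0.043 * 180e-6 / 0.0049
Re = 1.576


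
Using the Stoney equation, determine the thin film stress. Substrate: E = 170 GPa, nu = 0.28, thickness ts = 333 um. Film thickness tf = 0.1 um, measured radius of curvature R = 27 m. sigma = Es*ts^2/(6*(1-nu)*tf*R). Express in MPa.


Step 1: Compute numerator: Es * ts^2 = 170 * 333^2 = 18851130 (GPa*um^2)
Step 2: Compute denominator (R in um): 6*(1-nu)*tf*R = 6*0.72*0.1*27e6 = 11664000.0 (um^2)
Step 3: sigma (GPa) = 18851130 / 11664000.0 = 1.616181e+00 GPa
Step 4: Convert to MPa (x1000): sigma = 1616.2 MPa


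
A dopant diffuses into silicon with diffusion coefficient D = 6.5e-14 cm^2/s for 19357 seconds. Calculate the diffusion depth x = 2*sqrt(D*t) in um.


Step 1: Compute D*t = 6.5e-14 * 19357 = 1.258205e-09 cm^2
Step 2: sqrt(D*t) = 3.5471e-05 cm
Step 3: x = 2 * 3.5471e-05 cm = 7.0942e-05 cm
Step 4: Convert to um (1 cm = 1e4 um): x = 0.709 um


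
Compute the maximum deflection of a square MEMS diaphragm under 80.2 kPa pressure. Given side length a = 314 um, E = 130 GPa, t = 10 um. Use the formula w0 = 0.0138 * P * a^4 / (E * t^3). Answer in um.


Step 1: Convert pressure to compatible units (E is in GPa, so P in GPa).
P = 80.2 kPa = 80.2e-6 GPa
Step 2: Compute numerator: 0.0138 * P * a^4.
a^4 = 314^4 = 9721171216
numerator = 0.0138 * 80.2e-6 * 9721171216 = 1.0759e+04
Step 3: Compute denominator: E * t^3 = 130 * 10^3 = 130000
Step 4: w0 = numerator / denominator = 1.0759e+04 / 130000 = 0.0828 um


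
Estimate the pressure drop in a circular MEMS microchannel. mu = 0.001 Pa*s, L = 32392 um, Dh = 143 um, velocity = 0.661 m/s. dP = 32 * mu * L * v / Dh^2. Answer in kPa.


Step 1: Convert to SI: L = 32392e-6 m, Dh = 143e-6 m
Step 2: dP = 32 * 0.001 * 32392e-6 * 0.661 / (143e-6)^2
Step 3: dP = 33505.58 Pa
Step 4: Convert to kPa: dP = 33.51 kPa


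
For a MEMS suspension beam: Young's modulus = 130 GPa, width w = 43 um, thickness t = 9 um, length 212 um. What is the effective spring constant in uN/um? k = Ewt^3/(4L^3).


Step 1: Convert E to consistent units (1 GPa = 1000 uN/um^2).
E = 130 GPa = 130000 uN/um^2
Step 2: Compute t^3 = 9^3 = 729
Step 3: Compute L^3 = 212^3 = 9528128
Step 4: k = 130000 * 43 * 729 / (4 * 9528128)
k = 106.9232 uN/um


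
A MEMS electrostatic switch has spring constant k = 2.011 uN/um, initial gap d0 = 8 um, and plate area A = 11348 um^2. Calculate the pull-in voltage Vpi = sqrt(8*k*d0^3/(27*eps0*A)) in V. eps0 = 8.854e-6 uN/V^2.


Step 1: Compute numerator: 8 * k * d0^3 = 8 * 2.011 * 8^3 = 8237.056
Step 2: Compute denominator: 27 * eps0 * A = 27 * 8.854e-6 * 11348 = 2.71283
Step 3: Vpi = sqrt(8237.056 / 2.71283)
Vpi = 55.1 V


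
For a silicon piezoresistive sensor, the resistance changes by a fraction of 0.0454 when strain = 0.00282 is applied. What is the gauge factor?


Step 1: Identify values.
dR/R = 0.0454, strain = 0.00282
Step 2: GF = (dR/R) / strain = 0.0454 / 0.00282
GF = 16.1


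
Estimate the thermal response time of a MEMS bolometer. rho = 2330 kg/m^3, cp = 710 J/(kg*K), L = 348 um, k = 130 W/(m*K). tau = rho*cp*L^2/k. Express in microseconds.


Step 1: Convert L to m: L = 348e-6 m
Step 2: L^2 = (348e-6)^2 = 1.21104e-07 m^2
Step 3: tau = 2330 * 710 * 1.21104e-07 / 130 = 1.54109498e-03 s
Step 4: Convert to microseconds (multiply by 1e6).
tau = 1541.095 us


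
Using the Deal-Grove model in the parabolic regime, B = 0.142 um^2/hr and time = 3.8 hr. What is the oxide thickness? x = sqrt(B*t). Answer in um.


Step 1: Compute B*t = 0.142 * 3.8 = 0.5396
Step 2: x = sqrt(0.5396)
x = 0.735 um


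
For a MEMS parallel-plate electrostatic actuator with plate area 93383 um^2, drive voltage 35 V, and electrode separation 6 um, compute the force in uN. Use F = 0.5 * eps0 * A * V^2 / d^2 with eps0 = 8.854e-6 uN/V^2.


Step 1: Identify parameters.
eps0 = 8.854e-6 uN/V^2, A = 93383 um^2, V = 35 V, d = 6 um
Step 2: Compute V^2 = 35^2 = 1225
Step 3: Compute d^2 = 6^2 = 36
Step 4: F = 0.5 * 8.854e-6 * 93383 * 1225 / 36
F = 14.067 uN


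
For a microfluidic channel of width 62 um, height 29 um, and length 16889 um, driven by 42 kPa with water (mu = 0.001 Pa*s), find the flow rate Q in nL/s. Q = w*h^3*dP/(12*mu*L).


Step 1: Convert all dimensions to SI (meters).
w = 62e-6 m, h = 29e-6 m, L = 16889e-6 m, dP = 42e3 Pa
Step 2: Q = w * h^3 * dP / (12 * mu * L)
Q = 62e-6 * (29e-6)^3 * 42e3 / (12 * 0.001 * 16889e-6) = 3.133645e-10 m^3/s
Step 3: Convert Q from m^3/s to nL/s (1 m^3 = 1e12 nL, so multiply by 1e12).
Q = 313.364 nL/s


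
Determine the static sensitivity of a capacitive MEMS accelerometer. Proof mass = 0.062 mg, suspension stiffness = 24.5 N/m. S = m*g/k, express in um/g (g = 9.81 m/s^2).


Step 1: Convert mass: m = 0.062 mg = 6.20e-08 kg
Step 2: S = m * g / k = 6.20e-08 * 9.81 / 24.5
Step 3: S = 2.48e-08 m/g
Step 4: Convert to um/g: S = 0.025 um/g


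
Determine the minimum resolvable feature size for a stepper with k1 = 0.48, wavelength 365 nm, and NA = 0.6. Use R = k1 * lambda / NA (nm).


Step 1: Identify values: k1 = 0.48, lambda = 365 nm, NA = 0.6
Step 2: R = k1 * lambda / NA
R = 0.48 * 365 / 0.6
R = 292.0 nm


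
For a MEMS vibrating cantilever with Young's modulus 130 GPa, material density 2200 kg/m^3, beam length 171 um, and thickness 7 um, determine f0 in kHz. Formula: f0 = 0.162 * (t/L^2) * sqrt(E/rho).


Step 1: Convert units to SI.
t_SI = 7e-6 m, L_SI = 171e-6 m
Step 2: Calculate sqrt(E/rho).
sqrt(130e9 / 2200) = 7687.06 m/s
Step 3: Compute f0.
f0 = 0.162 * 7e-6 / (171e-6)^2 * 7687.06 = 298113.1 Hz = 298.11 kHz


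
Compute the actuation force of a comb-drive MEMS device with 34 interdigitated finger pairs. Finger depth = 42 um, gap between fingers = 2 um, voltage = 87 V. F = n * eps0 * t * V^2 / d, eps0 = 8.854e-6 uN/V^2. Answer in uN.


Step 1: Parameters: n=34, eps0=8.854e-6 uN/V^2, t=42 um, V=87 V, d=2 um
Step 2: V^2 = 7569
Step 3: F = 34 * 8.854e-6 * 42 * 7569 / 2
F = 47.849 uN


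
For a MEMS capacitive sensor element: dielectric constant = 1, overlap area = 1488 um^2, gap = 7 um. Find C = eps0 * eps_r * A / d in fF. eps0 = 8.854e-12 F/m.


Step 1: Convert area to m^2: A = 1488e-12 m^2
Step 2: Convert gap to m: d = 7e-6 m
Step 3: C = eps0 * eps_r * A / d
C = 8.854e-12 * 1 * 1488e-12 / 7e-6
Step 4: Convert to fF (multiply by 1e15).
C = 1.88 fF


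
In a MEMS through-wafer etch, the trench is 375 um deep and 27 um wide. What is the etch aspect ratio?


Step 1: AR = depth / width
Step 2: AR = 375 / 27
AR = 13.9


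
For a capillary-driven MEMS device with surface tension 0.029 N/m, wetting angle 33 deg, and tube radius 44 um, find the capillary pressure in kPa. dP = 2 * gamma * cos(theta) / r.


Step 1: cos(33 deg) = 0.8387
Step 2: Convert r to m: r = 44e-6 m
Step 3: dP = 2 * 0.029 * 0.8387 / 44e-6 = 1105.6 Pa
Step 4: Convert Pa to kPa (divide by 1000).
dP = 1.11 kPa


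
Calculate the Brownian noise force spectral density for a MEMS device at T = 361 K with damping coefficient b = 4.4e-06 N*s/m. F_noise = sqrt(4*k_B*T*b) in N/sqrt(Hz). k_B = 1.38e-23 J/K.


Step 1: Compute 4 * k_B * T * b
= 4 * 1.38e-23 * 361 * 4.4e-06
= 8.7680e-26 N^2/Hz
Step 2: F_noise = sqrt(8.7680e-26)
F_noise = 2.96e-13 N/sqrt(Hz)


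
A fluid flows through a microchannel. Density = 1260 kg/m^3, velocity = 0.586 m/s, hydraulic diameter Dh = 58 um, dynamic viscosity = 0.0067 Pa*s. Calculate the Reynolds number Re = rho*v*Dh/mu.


Step 1: Convert Dh to meters: Dh = 58e-6 m
Step 2: Re = rho * v * Dh / mu
Re = 1260 * 0.586 * 58e-6 / 0.0067
Re = 6.392


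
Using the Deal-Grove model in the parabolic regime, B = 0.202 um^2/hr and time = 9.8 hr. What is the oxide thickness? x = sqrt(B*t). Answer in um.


Step 1: Compute B*t = 0.202 * 9.8 = 1.9796
Step 2: x = sqrt(1.9796)
x = 1.407 um


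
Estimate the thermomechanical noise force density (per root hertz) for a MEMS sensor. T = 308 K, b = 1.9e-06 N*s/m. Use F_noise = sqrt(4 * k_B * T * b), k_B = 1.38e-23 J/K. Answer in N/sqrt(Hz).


Step 1: Compute 4 * k_B * T * b
= 4 * 1.38e-23 * 308 * 1.9e-06
= 3.2303e-26 N^2/Hz
Step 2: F_noise = sqrt(3.2303e-26)
F_noise = 1.80e-13 N/sqrt(Hz)


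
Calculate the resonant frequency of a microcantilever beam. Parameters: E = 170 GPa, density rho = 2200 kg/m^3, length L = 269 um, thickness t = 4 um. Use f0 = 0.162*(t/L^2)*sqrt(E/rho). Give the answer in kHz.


Step 1: Convert units to SI.
t_SI = 4e-6 m, L_SI = 269e-6 m
Step 2: Calculate sqrt(E/rho).
sqrt(170e9 / 2200) = 8790.49 m/s
Step 3: Compute f0.
f0 = 0.162 * 4e-6 / (269e-6)^2 * 8790.49 = 78719.7 Hz = 78.72 kHz


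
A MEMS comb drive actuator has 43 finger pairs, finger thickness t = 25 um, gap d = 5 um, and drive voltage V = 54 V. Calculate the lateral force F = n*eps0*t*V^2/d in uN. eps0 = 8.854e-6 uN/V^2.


Step 1: Parameters: n=43, eps0=8.854e-6 uN/V^2, t=25 um, V=54 V, d=5 um
Step 2: V^2 = 2916
Step 3: F = 43 * 8.854e-6 * 25 * 2916 / 5
F = 5.551 uN


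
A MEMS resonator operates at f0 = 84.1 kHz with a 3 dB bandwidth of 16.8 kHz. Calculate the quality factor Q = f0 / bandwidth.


Step 1: Q = f0 / bandwidth
Step 2: Q = 84.1 / 16.8
Q = 5.0


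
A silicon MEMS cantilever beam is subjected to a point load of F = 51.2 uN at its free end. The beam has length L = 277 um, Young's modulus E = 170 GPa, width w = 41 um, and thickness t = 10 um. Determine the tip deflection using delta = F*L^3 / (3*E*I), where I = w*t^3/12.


Step 1: Calculate the second moment of area.
I = w * t^3 / 12 = 41 * 10^3 / 12 = 3416.6667 um^4
Step 2: Convert E to consistent units (1 GPa = 1000 uN/um^2).
E = 170 GPa = 170000 uN/um^2
Step 3: Calculate tip deflection.
delta = F * L^3 / (3 * E * I)
delta = 51.2 * 277^3 / (3 * 170000 * 3416.6667)
delta = 0.6245 um


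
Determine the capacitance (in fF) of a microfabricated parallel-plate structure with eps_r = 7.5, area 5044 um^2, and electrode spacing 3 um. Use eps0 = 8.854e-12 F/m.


Step 1: Convert area to m^2: A = 5044e-12 m^2
Step 2: Convert gap to m: d = 3e-6 m
Step 3: C = eps0 * eps_r * A / d
C = 8.854e-12 * 7.5 * 5044e-12 / 3e-6
Step 4: Convert to fF (multiply by 1e15).
C = 111.65 fF


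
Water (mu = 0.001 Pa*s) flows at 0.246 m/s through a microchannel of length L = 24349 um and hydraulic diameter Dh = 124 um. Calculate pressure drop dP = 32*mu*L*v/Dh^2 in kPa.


Step 1: Convert to SI: L = 24349e-6 m, Dh = 124e-6 m
Step 2: dP = 32 * 0.001 * 24349e-6 * 0.246 / (124e-6)^2
Step 3: dP = 12465.88 Pa
Step 4: Convert to kPa: dP = 12.47 kPa


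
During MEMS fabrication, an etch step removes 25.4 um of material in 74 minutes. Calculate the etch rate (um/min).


Step 1: Etch rate = depth / time
Step 2: rate = 25.4 / 74
rate = 0.343 um/min


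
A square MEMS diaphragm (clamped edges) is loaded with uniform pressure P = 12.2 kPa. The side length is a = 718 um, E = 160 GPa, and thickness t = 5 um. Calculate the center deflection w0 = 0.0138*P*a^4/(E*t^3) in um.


Step 1: Convert pressure to compatible units (E is in GPa, so P in GPa).
P = 12.2 kPa = 12.2e-6 GPa
Step 2: Compute numerator: 0.0138 * P * a^4.
a^4 = 718^4 = 265764994576
numerator = 0.0138 * 12.2e-6 * 265764994576 = 4.474419e+04
Step 3: Compute denominator: E * t^3 = 160 * 5^3 = 20000
Step 4: w0 = numerator / denominator = 4.474419e+04 / 20000 = 2.2372 um


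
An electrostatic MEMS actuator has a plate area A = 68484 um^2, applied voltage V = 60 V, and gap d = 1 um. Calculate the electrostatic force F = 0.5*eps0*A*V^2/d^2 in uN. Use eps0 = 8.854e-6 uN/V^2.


Step 1: Identify parameters.
eps0 = 8.854e-6 uN/V^2, A = 68484 um^2, V = 60 V, d = 1 um
Step 2: Compute V^2 = 60^2 = 3600
Step 3: Compute d^2 = 1^2 = 1
Step 4: F = 0.5 * 8.854e-6 * 68484 * 3600 / 1
F = 1091.443 uN


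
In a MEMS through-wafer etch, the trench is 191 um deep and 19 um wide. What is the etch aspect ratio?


Step 1: AR = depth / width
Step 2: AR = 191 / 19
AR = 10.1


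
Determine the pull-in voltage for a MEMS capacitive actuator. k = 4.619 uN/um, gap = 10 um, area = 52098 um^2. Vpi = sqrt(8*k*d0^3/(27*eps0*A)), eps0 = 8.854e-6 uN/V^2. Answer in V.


Step 1: Compute numerator: 8 * k * d0^3 = 8 * 4.619 * 10^3 = 36952.0
Step 2: Compute denominator: 27 * eps0 * A = 27 * 8.854e-6 * 52098 = 12.454444
Step 3: Vpi = sqrt(36952.0 / 12.454444)
Vpi = 54.47 V


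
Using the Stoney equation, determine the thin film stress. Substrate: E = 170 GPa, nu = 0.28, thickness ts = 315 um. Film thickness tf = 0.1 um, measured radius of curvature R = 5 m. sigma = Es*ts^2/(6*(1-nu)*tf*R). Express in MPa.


Step 1: Compute numerator: Es * ts^2 = 170 * 315^2 = 16868250 (GPa*um^2)
Step 2: Compute denominator (R in um): 6*(1-nu)*tf*R = 6*0.72*0.1*5e6 = 2160000.0 (um^2)
Step 3: sigma (GPa) = 16868250 / 2160000.0 = 7.809375e+00 GPa
Step 4: Convert to MPa (x1000): sigma = 7809.4 MPa


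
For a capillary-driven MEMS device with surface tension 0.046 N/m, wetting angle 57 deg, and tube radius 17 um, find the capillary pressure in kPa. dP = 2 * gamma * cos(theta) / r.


Step 1: cos(57 deg) = 0.5446
Step 2: Convert r to m: r = 17e-6 m
Step 3: dP = 2 * 0.046 * 0.5446 / 17e-6 = 2947.2 Pa
Step 4: Convert Pa to kPa (divide by 1000).
dP = 2.95 kPa


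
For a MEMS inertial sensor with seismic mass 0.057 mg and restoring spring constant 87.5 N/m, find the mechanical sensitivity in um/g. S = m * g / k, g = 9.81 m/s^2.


Step 1: Convert mass: m = 0.057 mg = 5.70e-08 kg
Step 2: S = m * g / k = 5.70e-08 * 9.81 / 87.5
Step 3: S = 6.39e-09 m/g
Step 4: Convert to um/g: S = 0.006 um/g


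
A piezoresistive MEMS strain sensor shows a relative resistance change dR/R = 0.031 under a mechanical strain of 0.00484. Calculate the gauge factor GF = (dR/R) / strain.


Step 1: Identify values.
dR/R = 0.031, strain = 0.00484
Step 2: GF = (dR/R) / strain = 0.031 / 0.00484
GF = 6.4


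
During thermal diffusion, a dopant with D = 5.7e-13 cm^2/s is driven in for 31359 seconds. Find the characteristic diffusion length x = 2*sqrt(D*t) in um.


Step 1: Compute D*t = 5.7e-13 * 31359 = 1.787463e-08 cm^2
Step 2: sqrt(D*t) = 1.33696e-04 cm
Step 3: x = 2 * 1.33696e-04 cm = 2.67392e-04 cm
Step 4: Convert to um (1 cm = 1e4 um): x = 2.674 um


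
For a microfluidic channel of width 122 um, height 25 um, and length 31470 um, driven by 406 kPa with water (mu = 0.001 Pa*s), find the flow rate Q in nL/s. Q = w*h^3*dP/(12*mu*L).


Step 1: Convert all dimensions to SI (meters).
w = 122e-6 m, h = 25e-6 m, L = 31470e-6 m, dP = 406e3 Pa
Step 2: Q = w * h^3 * dP / (12 * mu * L)
Q = 122e-6 * (25e-6)^3 * 406e3 / (12 * 0.001 * 31470e-6) = 2.04940552e-09 m^3/s
Step 3: Convert Q from m^3/s to nL/s (1 m^3 = 1e12 nL, so multiply by 1e12).
Q = 2049.406 nL/s


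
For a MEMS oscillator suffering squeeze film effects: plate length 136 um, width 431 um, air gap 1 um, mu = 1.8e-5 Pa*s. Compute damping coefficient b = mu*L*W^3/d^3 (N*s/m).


Step 1: Convert to SI.
L = 136e-6 m, W = 431e-6 m, d = 1e-6 m
Step 2: W^3 = (431e-6)^3 = 8.01e-11 m^3
Step 3: d^3 = (1e-6)^3 = 1.00e-18 m^3
Step 4: b = 1.8e-5 * 136e-6 * 8.01e-11 / 1.00e-18
b = 1.96e-01 N*s/m


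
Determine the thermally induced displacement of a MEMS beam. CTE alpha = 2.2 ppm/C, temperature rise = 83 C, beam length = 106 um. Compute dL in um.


Step 1: Convert CTE: alpha = 2.2 ppm/C = 2.2e-6 /C
Step 2: dL = 2.2e-6 * 83 * 106
dL = 0.0194 um


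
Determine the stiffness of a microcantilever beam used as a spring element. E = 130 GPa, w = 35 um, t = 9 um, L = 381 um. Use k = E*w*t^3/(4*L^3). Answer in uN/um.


Step 1: Convert E to consistent units (1 GPa = 1000 uN/um^2).
E = 130 GPa = 130000 uN/um^2
Step 2: Compute t^3 = 9^3 = 729
Step 3: Compute L^3 = 381^3 = 55306341
Step 4: k = 130000 * 35 * 729 / (4 * 55306341)
k = 14.9935 uN/um


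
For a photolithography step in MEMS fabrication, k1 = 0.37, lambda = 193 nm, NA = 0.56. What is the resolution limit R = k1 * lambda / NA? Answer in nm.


Step 1: Identify values: k1 = 0.37, lambda = 193 nm, NA = 0.56
Step 2: R = k1 * lambda / NA
R = 0.37 * 193 / 0.56
R = 127.5 nm


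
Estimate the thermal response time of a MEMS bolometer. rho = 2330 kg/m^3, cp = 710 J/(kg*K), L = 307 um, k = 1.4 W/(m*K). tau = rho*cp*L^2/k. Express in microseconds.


Step 1: Convert L to m: L = 307e-6 m
Step 2: L^2 = (307e-6)^2 = 9.4249e-08 m^2
Step 3: tau = 2330 * 710 * 9.4249e-08 / 1.4 = 1.1136865764e-01 s
Step 4: Convert to microseconds (multiply by 1e6).
tau = 111368.658 us


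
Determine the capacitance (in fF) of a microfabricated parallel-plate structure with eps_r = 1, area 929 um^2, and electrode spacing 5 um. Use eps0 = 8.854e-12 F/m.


Step 1: Convert area to m^2: A = 929e-12 m^2
Step 2: Convert gap to m: d = 5e-6 m
Step 3: C = eps0 * eps_r * A / d
C = 8.854e-12 * 1 * 929e-12 / 5e-6
Step 4: Convert to fF (multiply by 1e15).
C = 1.65 fF


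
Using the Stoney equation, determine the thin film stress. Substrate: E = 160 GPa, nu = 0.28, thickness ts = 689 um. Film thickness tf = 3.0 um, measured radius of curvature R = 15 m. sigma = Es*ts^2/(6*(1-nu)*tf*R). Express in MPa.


Step 1: Compute numerator: Es * ts^2 = 160 * 689^2 = 75955360 (GPa*um^2)
Step 2: Compute denominator (R in um): 6*(1-nu)*tf*R = 6*0.72*3.0*15e6 = 194400000.0 (um^2)
Step 3: sigma (GPa) = 75955360 / 194400000.0 = 3.90717e-01 GPa
Step 4: Convert to MPa (x1000): sigma = 390.7 MPa


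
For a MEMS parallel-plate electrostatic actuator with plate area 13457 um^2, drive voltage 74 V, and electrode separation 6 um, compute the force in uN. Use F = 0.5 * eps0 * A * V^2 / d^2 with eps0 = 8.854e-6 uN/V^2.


Step 1: Identify parameters.
eps0 = 8.854e-6 uN/V^2, A = 13457 um^2, V = 74 V, d = 6 um
Step 2: Compute V^2 = 74^2 = 5476
Step 3: Compute d^2 = 6^2 = 36
Step 4: F = 0.5 * 8.854e-6 * 13457 * 5476 / 36
F = 9.062 uN


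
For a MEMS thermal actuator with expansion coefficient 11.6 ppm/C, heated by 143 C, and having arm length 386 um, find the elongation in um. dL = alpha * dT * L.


Step 1: Convert CTE: alpha = 11.6 ppm/C = 11.6e-6 /C
Step 2: dL = 11.6e-6 * 143 * 386
dL = 0.6403 um


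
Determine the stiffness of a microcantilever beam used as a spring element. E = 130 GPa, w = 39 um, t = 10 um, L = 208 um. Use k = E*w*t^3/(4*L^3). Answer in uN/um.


Step 1: Convert E to consistent units (1 GPa = 1000 uN/um^2).
E = 130 GPa = 130000 uN/um^2
Step 2: Compute t^3 = 10^3 = 1000
Step 3: Compute L^3 = 208^3 = 8998912
Step 4: k = 130000 * 39 * 1000 / (4 * 8998912)
k = 140.8504 uN/um


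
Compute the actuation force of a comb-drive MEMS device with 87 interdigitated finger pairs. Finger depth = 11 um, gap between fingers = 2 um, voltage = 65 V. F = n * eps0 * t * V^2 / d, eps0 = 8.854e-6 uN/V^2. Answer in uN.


Step 1: Parameters: n=87, eps0=8.854e-6 uN/V^2, t=11 um, V=65 V, d=2 um
Step 2: V^2 = 4225
Step 3: F = 87 * 8.854e-6 * 11 * 4225 / 2
F = 17.9 uN


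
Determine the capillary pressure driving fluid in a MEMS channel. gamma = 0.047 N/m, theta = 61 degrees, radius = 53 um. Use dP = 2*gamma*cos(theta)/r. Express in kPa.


Step 1: cos(61 deg) = 0.4848
Step 2: Convert r to m: r = 53e-6 m
Step 3: dP = 2 * 0.047 * 0.4848 / 53e-6 = 859.8 Pa
Step 4: Convert Pa to kPa (divide by 1000).
dP = 0.86 kPa


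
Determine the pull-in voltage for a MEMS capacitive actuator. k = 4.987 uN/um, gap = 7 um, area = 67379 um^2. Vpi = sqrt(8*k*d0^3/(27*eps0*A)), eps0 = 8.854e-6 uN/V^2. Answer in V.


Step 1: Compute numerator: 8 * k * d0^3 = 8 * 4.987 * 7^3 = 13684.328
Step 2: Compute denominator: 27 * eps0 * A = 27 * 8.854e-6 * 67379 = 16.107489
Step 3: Vpi = sqrt(13684.328 / 16.107489)
Vpi = 29.15 V


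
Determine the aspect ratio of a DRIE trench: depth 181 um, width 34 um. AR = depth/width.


Step 1: AR = depth / width
Step 2: AR = 181 / 34
AR = 5.3


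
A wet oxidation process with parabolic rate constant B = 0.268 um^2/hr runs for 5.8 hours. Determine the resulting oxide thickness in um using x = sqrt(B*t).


Step 1: Compute B*t = 0.268 * 5.8 = 1.5544
Step 2: x = sqrt(1.5544)
x = 1.247 um


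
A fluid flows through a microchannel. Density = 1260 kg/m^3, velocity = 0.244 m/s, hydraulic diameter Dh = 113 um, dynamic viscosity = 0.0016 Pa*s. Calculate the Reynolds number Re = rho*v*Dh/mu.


Step 1: Convert Dh to meters: Dh = 113e-6 m
Step 2: Re = rho * v * Dh / mu
Re = 1260 * 0.244 * 113e-6 / 0.0016
Re = 21.713


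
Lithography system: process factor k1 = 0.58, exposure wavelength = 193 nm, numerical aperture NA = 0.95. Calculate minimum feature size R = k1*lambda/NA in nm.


Step 1: Identify values: k1 = 0.58, lambda = 193 nm, NA = 0.95
Step 2: R = k1 * lambda / NA
R = 0.58 * 193 / 0.95
R = 117.8 nm


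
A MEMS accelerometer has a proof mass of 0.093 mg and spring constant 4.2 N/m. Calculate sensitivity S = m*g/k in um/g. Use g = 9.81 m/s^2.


Step 1: Convert mass: m = 0.093 mg = 9.30e-08 kg
Step 2: S = m * g / k = 9.30e-08 * 9.81 / 4.2
Step 3: S = 2.17e-07 m/g
Step 4: Convert to um/g: S = 0.217 um/g


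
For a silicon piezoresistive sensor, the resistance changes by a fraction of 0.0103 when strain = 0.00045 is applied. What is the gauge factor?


Step 1: Identify values.
dR/R = 0.0103, strain = 0.00045
Step 2: GF = (dR/R) / strain = 0.0103 / 0.00045
GF = 22.9


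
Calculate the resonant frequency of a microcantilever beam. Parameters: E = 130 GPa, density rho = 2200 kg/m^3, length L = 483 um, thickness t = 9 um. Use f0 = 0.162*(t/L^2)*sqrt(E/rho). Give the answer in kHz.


Step 1: Convert units to SI.
t_SI = 9e-6 m, L_SI = 483e-6 m
Step 2: Calculate sqrt(E/rho).
sqrt(130e9 / 2200) = 7687.06 m/s
Step 3: Compute f0.
f0 = 0.162 * 9e-6 / (483e-6)^2 * 7687.06 = 48042.3 Hz = 48.04 kHz


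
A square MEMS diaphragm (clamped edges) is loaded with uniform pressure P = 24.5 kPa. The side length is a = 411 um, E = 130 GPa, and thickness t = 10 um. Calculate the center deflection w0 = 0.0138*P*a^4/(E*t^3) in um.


Step 1: Convert pressure to compatible units (E is in GPa, so P in GPa).
P = 24.5 kPa = 24.5e-6 GPa
Step 2: Compute numerator: 0.0138 * P * a^4.
a^4 = 411^4 = 28534304241
numerator = 0.0138 * 24.5e-6 * 28534304241 = 9.6474e+03
Step 3: Compute denominator: E * t^3 = 130 * 10^3 = 130000
Step 4: w0 = numerator / denominator = 9.6474e+03 / 130000 = 0.0742 um


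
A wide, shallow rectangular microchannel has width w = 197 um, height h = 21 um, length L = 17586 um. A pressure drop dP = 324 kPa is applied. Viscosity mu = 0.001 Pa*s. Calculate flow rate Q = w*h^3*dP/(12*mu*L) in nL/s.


Step 1: Convert all dimensions to SI (meters).
w = 197e-6 m, h = 21e-6 m, L = 17586e-6 m, dP = 324e3 Pa
Step 2: Q = w * h^3 * dP / (12 * mu * L)
Q = 197e-6 * (21e-6)^3 * 324e3 / (12 * 0.001 * 17586e-6) = 2.8010496e-09 m^3/s
Step 3: Convert Q from m^3/s to nL/s (1 m^3 = 1e12 nL, so multiply by 1e12).
Q = 2801.05 nL/s


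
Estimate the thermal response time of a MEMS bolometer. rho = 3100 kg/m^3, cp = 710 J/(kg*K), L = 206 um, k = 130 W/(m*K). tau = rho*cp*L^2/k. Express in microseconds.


Step 1: Convert L to m: L = 206e-6 m
Step 2: L^2 = (206e-6)^2 = 4.2436e-08 m^2
Step 3: tau = 3100 * 710 * 4.2436e-08 / 130 = 7.1847412e-04 s
Step 4: Convert to microseconds (multiply by 1e6).
tau = 718.474 us


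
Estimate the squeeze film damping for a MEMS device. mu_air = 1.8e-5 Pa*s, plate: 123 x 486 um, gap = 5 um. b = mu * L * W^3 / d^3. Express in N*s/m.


Step 1: Convert to SI.
L = 123e-6 m, W = 486e-6 m, d = 5e-6 m
Step 2: W^3 = (486e-6)^3 = 1.15e-10 m^3
Step 3: d^3 = (5e-6)^3 = 1.25e-16 m^3
Step 4: b = 1.8e-5 * 123e-6 * 1.15e-10 / 1.25e-16
b = 2.03e-03 N*s/m


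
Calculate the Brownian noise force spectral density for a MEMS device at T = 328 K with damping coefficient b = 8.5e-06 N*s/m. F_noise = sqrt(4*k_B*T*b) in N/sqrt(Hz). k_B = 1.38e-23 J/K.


Step 1: Compute 4 * k_B * T * b
= 4 * 1.38e-23 * 328 * 8.5e-06
= 1.5390e-25 N^2/Hz
Step 2: F_noise = sqrt(1.5390e-25)
F_noise = 3.92e-13 N/sqrt(Hz)


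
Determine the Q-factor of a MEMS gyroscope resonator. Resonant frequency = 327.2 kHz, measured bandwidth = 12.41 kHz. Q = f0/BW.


Step 1: Q = f0 / bandwidth
Step 2: Q = 327.2 / 12.41
Q = 26.4


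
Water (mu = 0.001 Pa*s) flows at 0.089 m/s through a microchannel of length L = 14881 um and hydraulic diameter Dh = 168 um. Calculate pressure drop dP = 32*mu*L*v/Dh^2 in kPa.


Step 1: Convert to SI: L = 14881e-6 m, Dh = 168e-6 m
Step 2: dP = 32 * 0.001 * 14881e-6 * 0.089 / (168e-6)^2
Step 3: dP = 1501.60 Pa
Step 4: Convert to kPa: dP = 1.5 kPa


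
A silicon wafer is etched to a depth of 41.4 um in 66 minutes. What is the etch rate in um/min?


Step 1: Etch rate = depth / time
Step 2: rate = 41.4 / 66
rate = 0.627 um/min


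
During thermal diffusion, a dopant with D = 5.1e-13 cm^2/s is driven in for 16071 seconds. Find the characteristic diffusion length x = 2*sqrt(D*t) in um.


Step 1: Compute D*t = 5.1e-13 * 16071 = 8.19621e-09 cm^2
Step 2: sqrt(D*t) = 9.05329e-05 cm
Step 3: x = 2 * 9.05329e-05 cm = 1.810658e-04 cm
Step 4: Convert to um (1 cm = 1e4 um): x = 1.811 um


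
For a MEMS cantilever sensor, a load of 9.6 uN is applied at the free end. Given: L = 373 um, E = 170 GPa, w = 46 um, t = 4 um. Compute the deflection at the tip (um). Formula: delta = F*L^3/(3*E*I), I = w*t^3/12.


Step 1: Calculate the second moment of area.
I = w * t^3 / 12 = 46 * 4^3 / 12 = 245.3333 um^4
Step 2: Convert E to consistent units (1 GPa = 1000 uN/um^2).
E = 170 GPa = 170000 uN/um^2
Step 3: Calculate tip deflection.
delta = F * L^3 / (3 * E * I)
delta = 9.6 * 373^3 / (3 * 170000 * 245.3333)
delta = 3.9817 um


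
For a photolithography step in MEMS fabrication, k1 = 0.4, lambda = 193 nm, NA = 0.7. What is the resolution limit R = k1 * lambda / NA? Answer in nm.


Step 1: Identify values: k1 = 0.4, lambda = 193 nm, NA = 0.7
Step 2: R = k1 * lambda / NA
R = 0.4 * 193 / 0.7
R = 110.3 nm


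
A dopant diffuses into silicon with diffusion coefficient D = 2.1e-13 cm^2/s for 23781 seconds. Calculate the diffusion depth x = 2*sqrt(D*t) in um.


Step 1: Compute D*t = 2.1e-13 * 23781 = 4.99401e-09 cm^2
Step 2: sqrt(D*t) = 7.06683e-05 cm
Step 3: x = 2 * 7.06683e-05 cm = 1.413366e-04 cm
Step 4: Convert to um (1 cm = 1e4 um): x = 1.413 um


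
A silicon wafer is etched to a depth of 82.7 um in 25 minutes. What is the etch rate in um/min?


Step 1: Etch rate = depth / time
Step 2: rate = 82.7 / 25
rate = 3.308 um/min


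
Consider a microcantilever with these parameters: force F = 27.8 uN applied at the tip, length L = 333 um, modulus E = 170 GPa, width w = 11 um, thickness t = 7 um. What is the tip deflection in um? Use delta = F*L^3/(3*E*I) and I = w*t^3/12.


Step 1: Calculate the second moment of area.
I = w * t^3 / 12 = 11 * 7^3 / 12 = 314.4167 um^4
Step 2: Convert E to consistent units (1 GPa = 1000 uN/um^2).
E = 170 GPa = 170000 uN/um^2
Step 3: Calculate tip deflection.
delta = F * L^3 / (3 * E * I)
delta = 27.8 * 333^3 / (3 * 170000 * 314.4167)
delta = 6.4018 um


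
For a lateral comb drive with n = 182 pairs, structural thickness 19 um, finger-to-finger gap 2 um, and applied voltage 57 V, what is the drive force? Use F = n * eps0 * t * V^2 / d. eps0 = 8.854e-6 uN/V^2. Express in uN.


Step 1: Parameters: n=182, eps0=8.854e-6 uN/V^2, t=19 um, V=57 V, d=2 um
Step 2: V^2 = 3249
Step 3: F = 182 * 8.854e-6 * 19 * 3249 / 2
F = 49.738 uN


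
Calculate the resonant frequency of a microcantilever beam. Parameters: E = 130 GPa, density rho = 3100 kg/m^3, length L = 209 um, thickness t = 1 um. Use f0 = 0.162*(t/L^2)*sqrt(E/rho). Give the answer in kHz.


Step 1: Convert units to SI.
t_SI = 1e-6 m, L_SI = 209e-6 m
Step 2: Calculate sqrt(E/rho).
sqrt(130e9 / 3100) = 6475.76 m/s
Step 3: Compute f0.
f0 = 0.162 * 1e-6 / (209e-6)^2 * 6475.76 = 24016.7 Hz = 24.02 kHz


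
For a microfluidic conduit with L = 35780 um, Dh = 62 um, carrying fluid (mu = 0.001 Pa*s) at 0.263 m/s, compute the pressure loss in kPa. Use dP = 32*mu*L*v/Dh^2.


Step 1: Convert to SI: L = 35780e-6 m, Dh = 62e-6 m
Step 2: dP = 32 * 0.001 * 35780e-6 * 0.263 / (62e-6)^2
Step 3: dP = 78336.23 Pa
Step 4: Convert to kPa: dP = 78.34 kPa


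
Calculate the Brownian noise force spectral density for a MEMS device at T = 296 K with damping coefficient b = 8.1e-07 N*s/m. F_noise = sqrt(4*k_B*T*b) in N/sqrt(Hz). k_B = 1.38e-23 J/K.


Step 1: Compute 4 * k_B * T * b
= 4 * 1.38e-23 * 296 * 8.1e-07
= 1.3235e-26 N^2/Hz
Step 2: F_noise = sqrt(1.3235e-26)
F_noise = 1.15e-13 N/sqrt(Hz)


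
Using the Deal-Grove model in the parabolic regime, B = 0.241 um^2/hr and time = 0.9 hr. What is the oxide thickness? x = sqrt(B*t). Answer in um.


Step 1: Compute B*t = 0.241 * 0.9 = 0.2169
Step 2: x = sqrt(0.2169)
x = 0.466 um


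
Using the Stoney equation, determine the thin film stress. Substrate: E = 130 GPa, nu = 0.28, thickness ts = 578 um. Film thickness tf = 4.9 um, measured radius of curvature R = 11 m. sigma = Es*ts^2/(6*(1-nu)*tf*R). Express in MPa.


Step 1: Compute numerator: Es * ts^2 = 130 * 578^2 = 43430920 (GPa*um^2)
Step 2: Compute denominator (R in um): 6*(1-nu)*tf*R = 6*0.72*4.9*11e6 = 232848000.0 (um^2)
Step 3: sigma (GPa) = 43430920 / 232848000.0 = 1.8652e-01 GPa
Step 4: Convert to MPa (x1000): sigma = 186.5 MPa
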